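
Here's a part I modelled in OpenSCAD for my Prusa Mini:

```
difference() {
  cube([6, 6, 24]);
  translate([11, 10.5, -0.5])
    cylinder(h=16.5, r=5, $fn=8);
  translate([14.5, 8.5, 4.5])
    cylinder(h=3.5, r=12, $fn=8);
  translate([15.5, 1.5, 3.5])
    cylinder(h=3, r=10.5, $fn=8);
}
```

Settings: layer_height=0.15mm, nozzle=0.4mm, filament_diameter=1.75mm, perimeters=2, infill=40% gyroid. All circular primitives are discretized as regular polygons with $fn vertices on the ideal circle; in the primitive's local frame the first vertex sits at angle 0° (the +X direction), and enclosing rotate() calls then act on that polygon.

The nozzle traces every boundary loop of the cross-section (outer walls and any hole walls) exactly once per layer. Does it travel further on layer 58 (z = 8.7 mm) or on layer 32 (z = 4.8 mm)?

layer 58 (z = 8.7 mm)

Layer 58 (z = 8.7): the cube (footprint 6×6) is included at this height (perimeter 24.00 mm); the r=5 cylinder at (11, 10.5) gives a regular 8-gon of circumradius 5 (constant along its height) (perimeter = 2·8·5.000·sin(180°/8) = 30.61 mm); the cylinder at (14.5, 8.5) does not reach this height (z outside [4.5, 8]); the cylinder at (15.5, 1.5) is not intersected at this z (z outside [3.5, 6.5]); After the difference (first − rest): starting from the 6×6 cube, the r=5 cylinder at (11, 10.5) misses the remaining region (no effect) — boundary = 24.00 mm. So its perimeter = 24.00 mm. Layer 32 (z = 4.8): the cube is present — its section is the full 6×6 rectangle (perimeter 24.00 mm); the r=5 cylinder at (11, 10.5) gives a regular 8-gon of circumradius 5 (constant along its height) (perimeter = 2·8·5.000·sin(180°/8) = 30.61 mm); the r=12 cylinder at (14.5, 8.5) contributes a regular 8-gon of circumradius 12 (perimeter = 2·8·12.000·sin(180°/8) = 73.48 mm); the cylinder at (15.5, 1.5): section is a regular 8-gon, circumradius r=10.5 (perimeter = 2·8·10.500·sin(180°/8) = 64.29 mm); Taking the first minus the rest: starting from the 6×6 cube, the r=5 cylinder at (11, 10.5) misses the remaining region (no effect); the r=12 cylinder at (14.5, 8.5) partially overlaps it — only the 7.33 mm² overlap (of its 407.29 mm²) is removed, clipping the outline; the r=10.5 cylinder at (15.5, 1.5) partially overlaps it — only the 0.70 mm² overlap (of its 311.83 mm²) is removed, clipping the outline — boundary = 21.65 mm. So its perimeter = 21.65 mm. Layer 58 is larger (24.00 vs 21.65 mm).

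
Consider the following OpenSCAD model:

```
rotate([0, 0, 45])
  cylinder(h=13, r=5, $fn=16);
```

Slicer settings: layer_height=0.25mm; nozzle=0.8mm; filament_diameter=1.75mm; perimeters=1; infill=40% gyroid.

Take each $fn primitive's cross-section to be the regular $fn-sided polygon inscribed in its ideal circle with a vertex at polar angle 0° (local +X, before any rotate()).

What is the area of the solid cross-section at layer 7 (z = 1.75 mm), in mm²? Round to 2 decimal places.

76.54 mm²

At z = 1.75 mm: the cylinder: section is a regular 16-gon, circumradius r=5 (area = (16/2)·5.000²·sin(360°/16) = 76.54 mm²); (whole slice rotated 45° about Z — lengths, areas and connectivity unchanged). Overall, the cross-section is a single solid region. Net area = 76.54 mm².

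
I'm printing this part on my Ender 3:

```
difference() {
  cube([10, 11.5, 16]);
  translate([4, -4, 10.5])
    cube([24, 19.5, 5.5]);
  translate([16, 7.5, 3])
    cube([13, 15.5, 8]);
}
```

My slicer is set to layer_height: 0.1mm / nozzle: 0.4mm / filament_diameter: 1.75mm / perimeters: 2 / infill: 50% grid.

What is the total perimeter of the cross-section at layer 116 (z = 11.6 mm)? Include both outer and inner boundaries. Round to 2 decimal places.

31.00 mm

At z = 11.6 mm: the cube (footprint 10×11.5) is included at this height (perimeter 43.00 mm); the cube at (4, -4) (footprint 24×19.5) is included at this height (perimeter 87.00 mm); the cube at (16, 7.5) does not reach this height (z outside [3, 11]); Subtracting the remaining from the first: starting from the 10×11.5 cube, the 24×19.5 cube at (4, -4) partially overlaps it — only the 69.00 mm² overlap (of its 468.00 mm²) is removed, clipping the outline — boundary = 31.00 mm. Overall, the cross-section is a single solid region. Total boundary length (outer) = 31.00 mm.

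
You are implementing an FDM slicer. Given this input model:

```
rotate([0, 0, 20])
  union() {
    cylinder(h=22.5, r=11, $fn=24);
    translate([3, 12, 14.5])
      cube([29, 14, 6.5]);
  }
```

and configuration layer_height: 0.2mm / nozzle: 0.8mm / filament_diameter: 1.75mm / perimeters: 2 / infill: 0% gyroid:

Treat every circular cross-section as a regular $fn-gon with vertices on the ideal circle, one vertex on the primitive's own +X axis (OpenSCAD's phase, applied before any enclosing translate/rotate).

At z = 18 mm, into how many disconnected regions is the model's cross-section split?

2

At z = 18 mm: the cylinder: section is a regular 24-gon, circumradius r=11; the 29×14 cube at (3, 12) contributes its full rectangle; Combining (union): the 2 present regions are separate (no shared area or edge), so areas and boundary lengths simply add and each stays a separate island — 2 connected regions; (whole slice rotated 20° about Z — lengths, areas and connectivity unchanged). The result has 2 disconnected regions.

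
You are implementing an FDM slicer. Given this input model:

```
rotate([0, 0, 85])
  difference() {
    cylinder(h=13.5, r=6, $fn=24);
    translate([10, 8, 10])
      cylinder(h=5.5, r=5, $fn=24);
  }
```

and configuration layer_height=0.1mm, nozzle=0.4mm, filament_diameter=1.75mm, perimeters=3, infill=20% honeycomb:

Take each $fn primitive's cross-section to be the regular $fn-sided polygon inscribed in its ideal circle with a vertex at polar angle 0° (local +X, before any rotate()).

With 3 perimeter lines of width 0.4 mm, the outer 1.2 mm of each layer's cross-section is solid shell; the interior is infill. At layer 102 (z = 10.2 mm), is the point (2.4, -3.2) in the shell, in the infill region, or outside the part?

At z = 10.2 mm: the cylinder: section is a regular 24-gon, circumradius r=6; the cylinder at (10, 8): section is a regular 24-gon, circumradius r=5; Subtracting the remaining from the first: starting from the r=6 cylinder, the r=5 cylinder at (10, 8) misses the remaining region (no effect) — 1 connected region; (whole slice rotated 85° about Z — lengths, areas and connectivity unchanged). Overall, the cross-section is a single solid region. Undo the 85° rotation: the query point maps to (-2.979, -2.670) in the un-rotated model frame. The nearest boundary edge runs (-4.24, -4.24)→(-5.20, -3.00); distance from the point to it = 1.96 mm. The point is inside the cross-section and 1.96 mm from the nearest boundary — more than the 1.2 mm shell width (3 × 0.4), so it's in the infill interior.

infill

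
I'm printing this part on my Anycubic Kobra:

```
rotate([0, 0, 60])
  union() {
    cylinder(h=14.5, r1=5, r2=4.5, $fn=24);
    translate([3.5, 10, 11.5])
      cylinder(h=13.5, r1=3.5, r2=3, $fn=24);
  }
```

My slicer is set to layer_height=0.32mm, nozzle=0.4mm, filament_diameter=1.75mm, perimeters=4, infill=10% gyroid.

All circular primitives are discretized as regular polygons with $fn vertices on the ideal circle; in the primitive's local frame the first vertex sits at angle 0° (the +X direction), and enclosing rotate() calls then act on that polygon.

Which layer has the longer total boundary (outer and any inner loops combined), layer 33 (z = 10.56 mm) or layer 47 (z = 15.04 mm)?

Layer 33 (z = 10.56): the cone (r1=5→r2=4.5) has section circumradius 4.636 here — a regular 24-gon (perimeter = 2·24·4.636·sin(180°/24) = 29.04 mm); the cone at (3.5, 10) is absent (z outside [11.5, 25]); Merging all regions: only the cone is present, so the union is just that shape — boundary = 29.04 mm; (whole slice rotated 60° about Z — lengths, areas and connectivity unchanged). So its perimeter = 29.04 mm. Layer 47 (z = 15.04): the cone is not intersected at this z (z outside [0, 14.5]); the cone at (3.5, 10) (r1=3.5→r2=3) has section circumradius 3.369 here — a regular 24-gon (perimeter = 2·24·3.369·sin(180°/24) = 21.11 mm); Taking the union: only the cone at (3.5, 10) is present, so the union is just that shape — boundary = 21.11 mm; (whole slice rotated 60° about Z — lengths, areas and connectivity unchanged). So its perimeter = 21.11 mm. Layer 33 is larger (29.04 vs 21.11 mm).

layer 33 (z = 10.56 mm)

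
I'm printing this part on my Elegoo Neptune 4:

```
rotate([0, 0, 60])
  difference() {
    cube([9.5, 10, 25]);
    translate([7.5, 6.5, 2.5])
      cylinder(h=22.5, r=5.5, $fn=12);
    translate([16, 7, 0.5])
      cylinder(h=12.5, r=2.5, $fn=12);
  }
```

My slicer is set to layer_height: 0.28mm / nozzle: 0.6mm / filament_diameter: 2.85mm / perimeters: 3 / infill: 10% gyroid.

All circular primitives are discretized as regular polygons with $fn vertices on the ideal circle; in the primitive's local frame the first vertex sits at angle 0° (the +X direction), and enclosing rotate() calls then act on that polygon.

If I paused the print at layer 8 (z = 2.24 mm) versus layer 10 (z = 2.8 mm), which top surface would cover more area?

Layer 8 (z = 2.24): the 9.5×10 cube contributes its full rectangle (area 95.00 mm²); the cylinder at (7.5, 6.5) is not intersected at this z (z outside [2.5, 25]); the cylinder at (16, 7): section is a regular 12-gon, circumradius r=2.5 (area = (12/2)·2.500²·sin(360°/12) = 18.75 mm²); Taking the first minus the rest: starting from the 9.5×10 cube (95.00 mm²), the r=2.5 cylinder at (16, 7) misses the remaining region (no effect) — area = 95.00 mm²; (whole slice rotated 60° about Z — lengths, areas and connectivity unchanged). So its area = 95.00 mm². Layer 10 (z = 2.8): the 9.5×10 cube contributes its full rectangle (area 95.00 mm²); the r=5.5 cylinder at (7.5, 6.5) gives a regular 12-gon of circumradius 5.5 (constant along its height) (area = (12/2)·5.500²·sin(360°/12) = 90.75 mm²); the r=2.5 cylinder at (16, 7) contributes a regular 12-gon of circumradius 2.5 (area = (12/2)·2.500²·sin(360°/12) = 18.75 mm²); Taking the first minus the rest: starting from the 9.5×10 cube (95.00 mm²), the r=5.5 cylinder at (7.5, 6.5) partially overlaps it — only the 57.55 mm² overlap (of its 90.75 mm²) is removed, clipping the outline; the r=2.5 cylinder at (16, 7) misses the remaining region (no effect) — area = 37.45 mm²; (whole slice rotated 60° about Z — lengths, areas and connectivity unchanged). So its area = 37.45 mm². Layer 8 is larger (95.00 vs 37.45 mm²).

layer 8 (z = 2.24 mm)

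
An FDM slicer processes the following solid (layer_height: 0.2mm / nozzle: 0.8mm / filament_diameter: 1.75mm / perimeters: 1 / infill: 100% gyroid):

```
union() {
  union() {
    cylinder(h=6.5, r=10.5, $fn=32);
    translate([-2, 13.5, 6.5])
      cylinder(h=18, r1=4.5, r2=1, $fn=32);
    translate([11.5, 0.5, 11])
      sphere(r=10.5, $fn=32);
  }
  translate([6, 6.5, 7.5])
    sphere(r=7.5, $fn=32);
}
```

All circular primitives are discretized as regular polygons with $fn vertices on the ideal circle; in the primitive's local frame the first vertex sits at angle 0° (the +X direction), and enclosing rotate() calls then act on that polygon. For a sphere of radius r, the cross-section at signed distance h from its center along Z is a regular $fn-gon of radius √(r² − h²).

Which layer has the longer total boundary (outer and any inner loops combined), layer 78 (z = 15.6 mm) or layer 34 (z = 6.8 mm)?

Layer 78 (z = 15.6): the cylinder is absent (z outside [0, 6.5]); the cone at (-2, 13.5): at t=0.506 of its height the radius interpolates to r₁+(r₂−r₁)t = 2.731, giving a regular 32-gon of that circumradius (perimeter = 2·32·2.731·sin(180°/32) = 17.13 mm); the r=10.5 sphere at (11.5, 0.5) contributes a regular 32-gon of circumradius √(10.5²−4.6²) = 9.439 (perimeter = 2·32·9.439·sin(180°/32) = 59.21 mm); Taking the union: the 2 present regions are separate (no shared area or edge), so areas and boundary lengths simply add and each stays a separate island — boundary = 76.34 mm; the sphere at (6, 6.5) is absent (|z−center|=8.100 > r=7.5); Combining (union): only that combined region is present, so the union is just that shape — boundary = 76.34 mm. So its perimeter = 76.34 mm. Layer 34 (z = 6.8): the cylinder does not reach this height (z outside [0, 6.5]); the cone at (-2, 13.5) (r1=4.5→r2=1) has section circumradius 4.442 here — a regular 32-gon (perimeter = 2·32·4.442·sin(180°/32) = 27.86 mm); the sphere at (11.5, 0.5): section is a regular 32-gon, circumradius = √(r²−h²) = √(10.5²−4.2²) = 9.623 (perimeter = 2·32·9.623·sin(180°/32) = 60.37 mm); Taking the union: the 2 present regions are separate (no shared area or edge), so areas and boundary lengths simply add and each stays a separate island — boundary = 88.23 mm; the sphere at (6, 6.5): section is a regular 32-gon, circumradius = √(r²−h²) = √(7.5²−0.7²) = 7.467 (perimeter = 2·32·7.467·sin(180°/32) = 46.84 mm); Merging all regions: the regions partially overlap (shared area 97.22 mm²), so the edge portions inside another operand are dropped and the merged outline is re-measured after clipping — boundary = 88.41 mm. So its perimeter = 88.41 mm. Layer 34 is larger (88.41 vs 76.34 mm).

layer 34 (z = 6.8 mm)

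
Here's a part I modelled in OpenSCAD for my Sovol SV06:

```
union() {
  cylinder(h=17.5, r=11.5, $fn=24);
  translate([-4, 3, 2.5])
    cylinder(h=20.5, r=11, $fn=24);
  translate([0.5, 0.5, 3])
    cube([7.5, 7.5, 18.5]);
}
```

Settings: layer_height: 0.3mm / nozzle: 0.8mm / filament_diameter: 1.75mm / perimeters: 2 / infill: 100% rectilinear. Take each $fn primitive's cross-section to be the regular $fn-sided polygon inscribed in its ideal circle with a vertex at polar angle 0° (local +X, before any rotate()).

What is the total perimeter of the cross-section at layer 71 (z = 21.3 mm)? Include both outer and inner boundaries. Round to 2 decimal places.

At z = 21.3 mm: the cylinder is absent (z outside [0, 17.5]); the r=11 cylinder at (-4, 3) contributes a regular 24-gon of circumradius 11 (perimeter = 2·24·11.000·sin(180°/24) = 68.92 mm); the cube at (0.5, 0.5) (footprint 7.5×7.5) is included at this height (perimeter 30.00 mm); Taking the union: the regions partially overlap (shared area 46.04 mm²), so the edge portions inside another operand are dropped and the merged outline is re-measured after clipping — boundary = 72.29 mm. Overall, the cross-section is a single solid region. Total boundary length (outer) = 72.29 mm.

72.29 mm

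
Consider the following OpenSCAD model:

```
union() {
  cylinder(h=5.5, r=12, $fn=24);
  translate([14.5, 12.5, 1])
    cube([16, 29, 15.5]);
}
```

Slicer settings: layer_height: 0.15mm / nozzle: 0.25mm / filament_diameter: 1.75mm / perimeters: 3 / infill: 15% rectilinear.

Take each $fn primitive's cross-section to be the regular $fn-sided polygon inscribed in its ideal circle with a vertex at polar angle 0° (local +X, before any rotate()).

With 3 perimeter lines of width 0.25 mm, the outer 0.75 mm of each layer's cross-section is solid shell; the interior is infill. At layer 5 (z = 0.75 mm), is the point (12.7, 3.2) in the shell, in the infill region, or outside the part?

At z = 0.75 mm: the r=12 cylinder contributes a regular 24-gon of circumradius 12; the cube at (14.5, 12.5) is not intersected at this z (z outside [1, 16.5]); Taking the union: only the r=12 cylinder is present, so the union is just that shape — 1 connected region. Overall, the cross-section is a single solid region. The nearest boundary edge runs (12.00, 0.00)→(11.59, 3.11); distance from the point to it = 1.11 mm. The point is not inside any of the regions above, so it lies outside the cross-section (1.11 mm from the nearest boundary).

outside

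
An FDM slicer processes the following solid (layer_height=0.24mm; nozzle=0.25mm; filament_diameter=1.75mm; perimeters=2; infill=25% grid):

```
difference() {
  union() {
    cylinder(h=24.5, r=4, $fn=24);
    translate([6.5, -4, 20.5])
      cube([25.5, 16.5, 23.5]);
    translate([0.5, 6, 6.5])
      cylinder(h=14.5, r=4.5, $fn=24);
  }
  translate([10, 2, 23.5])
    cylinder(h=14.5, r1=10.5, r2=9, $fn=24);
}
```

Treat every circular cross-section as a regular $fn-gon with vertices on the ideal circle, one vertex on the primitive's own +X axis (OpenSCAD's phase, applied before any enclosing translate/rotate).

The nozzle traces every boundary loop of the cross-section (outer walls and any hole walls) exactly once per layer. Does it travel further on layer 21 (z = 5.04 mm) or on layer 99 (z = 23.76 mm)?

layer 99 (z = 23.76 mm)

Layer 21 (z = 5.04): the r=4 cylinder gives a regular 24-gon of circumradius 4 (constant along its height) (perimeter = 2·24·4.000·sin(180°/24) = 25.06 mm); the cube at (6.5, -4) is not intersected at this z (z outside [20.5, 44]); the cylinder at (0.5, 6) is absent (z outside [6.5, 21]); Combining (union): only the r=4 cylinder is present, so the union is just that shape — boundary = 25.06 mm; the cone at (10, 2) is absent (z outside [23.5, 38]); Taking the first minus the rest: none of the subtracted shapes is present at this height, so the result so far is unchanged — boundary = 25.06 mm. So its perimeter = 25.06 mm. Layer 99 (z = 23.76): the cylinder: section is a regular 24-gon, circumradius r=4 (perimeter = 2·24·4.000·sin(180°/24) = 25.06 mm); the 25.5×16.5 cube at (6.5, -4) contributes its full rectangle (perimeter 84.00 mm); the cylinder at (0.5, 6) is absent (z outside [6.5, 21]); Combining (union): the 2 present regions are separate (no shared area or edge), so areas and boundary lengths simply add and each stays a separate island — boundary = 109.06 mm; the cone at (10, 2) (r1=10.5→r2=9) has section circumradius 10.473 here — a regular 24-gon (perimeter = 2·24·10.473·sin(180°/24) = 65.62 mm); Subtracting the remaining from the first: starting from the result so far, the cone at (10, 2) partially overlaps it — only the 225.28 mm² overlap (of its 340.67 mm²) is removed, clipping the outline — boundary = 104.42 mm. So its perimeter = 104.42 mm. Layer 99 is larger (104.42 vs 25.06 mm).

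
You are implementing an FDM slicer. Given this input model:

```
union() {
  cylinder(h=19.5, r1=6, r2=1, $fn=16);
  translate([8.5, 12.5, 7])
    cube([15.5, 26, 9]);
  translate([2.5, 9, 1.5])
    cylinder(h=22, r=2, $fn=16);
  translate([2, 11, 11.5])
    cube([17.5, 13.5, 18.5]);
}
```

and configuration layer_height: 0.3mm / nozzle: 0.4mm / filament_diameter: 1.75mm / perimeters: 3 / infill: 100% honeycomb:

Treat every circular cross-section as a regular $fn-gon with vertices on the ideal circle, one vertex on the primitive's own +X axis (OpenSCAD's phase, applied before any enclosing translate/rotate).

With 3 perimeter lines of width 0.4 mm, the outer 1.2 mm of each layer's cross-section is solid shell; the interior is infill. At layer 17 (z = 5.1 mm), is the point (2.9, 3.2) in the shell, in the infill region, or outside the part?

shell

At z = 5.1 mm: the cone: at t=0.262 of its height the radius interpolates to r₁+(r₂−r₁)t = 4.692, giving a regular 16-gon of that circumradius; the cube at (8.5, 12.5) does not reach this height (z outside [7, 16]); the cylinder at (2.5, 9): section is a regular 16-gon, circumradius r=2; the cube at (2, 11) is not intersected at this z (z outside [11.5, 30]); Taking the union: the 2 present regions are separate (no shared area or edge), so areas and boundary lengths simply add and each stays a separate island — 2 connected regions. Overall, the cross-section has 2 separate islands. The nearest boundary edge runs (1.80, 4.34)→(3.32, 3.32); distance from the point to it = 0.33 mm. (Shell/infill is judged within the island containing the point — the largest one.) The point is inside the cross-section, 0.33 mm from the nearest boundary — within the 1.2 mm shell band (3 × 0.4).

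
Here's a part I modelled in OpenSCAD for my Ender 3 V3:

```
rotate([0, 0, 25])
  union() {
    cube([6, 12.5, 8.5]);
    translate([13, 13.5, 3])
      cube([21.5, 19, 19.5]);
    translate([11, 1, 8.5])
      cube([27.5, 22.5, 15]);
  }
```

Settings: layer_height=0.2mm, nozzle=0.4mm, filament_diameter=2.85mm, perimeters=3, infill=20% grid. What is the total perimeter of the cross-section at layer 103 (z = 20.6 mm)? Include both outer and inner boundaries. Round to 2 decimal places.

118.00 mm

At z = 20.6 mm: the cube is not intersected at this z (z outside [0, 8.5]); the cube at (13, 13.5) is present — its section is the full 21.5×19 rectangle (perimeter 81.00 mm); the cube at (11, 1) is present — its section is the full 27.5×22.5 rectangle (perimeter 100.00 mm); Combining (union): the regions partially overlap (shared area 215.00 mm²), so the edge portions inside another operand are dropped and the merged outline is re-measured after clipping — boundary = 118.00 mm; (whole slice rotated 25° about Z — lengths, areas and connectivity unchanged). Overall, the cross-section is a single solid region. Total boundary length (outer) = 118.00 mm.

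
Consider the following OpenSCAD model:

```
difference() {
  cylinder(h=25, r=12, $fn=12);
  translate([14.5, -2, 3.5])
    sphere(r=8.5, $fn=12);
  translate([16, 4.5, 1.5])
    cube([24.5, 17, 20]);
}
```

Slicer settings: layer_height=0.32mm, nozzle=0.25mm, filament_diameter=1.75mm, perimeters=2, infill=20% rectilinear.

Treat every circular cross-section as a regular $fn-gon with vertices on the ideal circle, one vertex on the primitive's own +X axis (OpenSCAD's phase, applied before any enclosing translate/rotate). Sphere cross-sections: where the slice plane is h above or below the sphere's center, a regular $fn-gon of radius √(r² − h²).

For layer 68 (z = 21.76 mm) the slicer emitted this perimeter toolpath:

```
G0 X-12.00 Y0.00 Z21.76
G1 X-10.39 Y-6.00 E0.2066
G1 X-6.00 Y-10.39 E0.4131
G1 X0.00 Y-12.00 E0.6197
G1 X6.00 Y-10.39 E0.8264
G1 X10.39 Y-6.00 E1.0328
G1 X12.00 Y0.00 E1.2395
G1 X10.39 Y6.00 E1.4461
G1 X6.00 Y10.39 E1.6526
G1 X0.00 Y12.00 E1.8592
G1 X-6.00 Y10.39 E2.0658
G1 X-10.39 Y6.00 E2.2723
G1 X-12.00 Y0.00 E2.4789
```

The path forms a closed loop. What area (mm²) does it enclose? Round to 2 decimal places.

Apply the shoelace formula to the sequence of (X, Y) vertices; enclosed area = 431.90 mm².

431.90 mm²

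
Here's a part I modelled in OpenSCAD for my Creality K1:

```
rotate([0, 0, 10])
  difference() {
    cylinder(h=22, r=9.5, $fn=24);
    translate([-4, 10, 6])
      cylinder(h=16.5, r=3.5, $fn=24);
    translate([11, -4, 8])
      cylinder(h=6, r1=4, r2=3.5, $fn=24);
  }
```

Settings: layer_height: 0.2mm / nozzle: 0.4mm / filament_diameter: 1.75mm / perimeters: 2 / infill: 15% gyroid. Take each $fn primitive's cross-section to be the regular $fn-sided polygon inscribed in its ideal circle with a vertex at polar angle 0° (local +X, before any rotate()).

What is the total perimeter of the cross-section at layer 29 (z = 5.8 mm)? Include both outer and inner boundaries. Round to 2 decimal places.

59.52 mm

At z = 5.8 mm: the r=9.5 cylinder contributes a regular 24-gon of circumradius 9.5 (perimeter = 2·24·9.500·sin(180°/24) = 59.52 mm); the cylinder at (-4, 10) does not reach this height (z outside [6, 22.5]); the cone at (11, -4) is not intersected at this z (z outside [8, 14]); After the difference (first − rest): none of the subtracted shapes is present at this height, so the r=9.5 cylinder is unchanged — boundary = 59.52 mm; (rotated 10° about Z; rotation is an isometry so areas/perimeters/island counts are preserved). Overall, the cross-section is a single solid region. Total boundary length (outer) = 59.52 mm.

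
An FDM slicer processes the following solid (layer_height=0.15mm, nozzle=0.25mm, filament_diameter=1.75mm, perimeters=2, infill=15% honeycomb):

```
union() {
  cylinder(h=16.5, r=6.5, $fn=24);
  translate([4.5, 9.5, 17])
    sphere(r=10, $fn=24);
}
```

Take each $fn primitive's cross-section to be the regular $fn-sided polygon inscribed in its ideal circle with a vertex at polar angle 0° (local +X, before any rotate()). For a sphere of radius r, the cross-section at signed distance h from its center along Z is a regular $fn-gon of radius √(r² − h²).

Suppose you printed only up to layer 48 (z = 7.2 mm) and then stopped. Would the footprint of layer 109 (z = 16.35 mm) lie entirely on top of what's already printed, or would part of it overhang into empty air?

Compare the two slices. At z = 7.2: the cylinder: section is a regular 24-gon, circumradius r=6.5 (area = (24/2)·6.500²·sin(360°/24) = 131.22 mm²); the r=10 sphere at (4.5, 9.5) slices to a regular 24-gon of circumradius 1.990 (√(r²−h²) with h=9.8 from center) (area = (24/2)·1.990²·sin(360°/24) = 12.30 mm²); Taking the union: the 2 present regions are separate (no shared area or edge), so areas and boundary lengths simply add and each stays a separate island — area = 143.52 mm². At z = 16.35: the r=6.5 cylinder contributes a regular 24-gon of circumradius 6.5 (area = (24/2)·6.500²·sin(360°/24) = 131.22 mm²); the r=10 sphere at (4.5, 9.5) contributes a regular 24-gon of circumradius √(10²−0.65²) = 9.979 (area = (24/2)·9.979²·sin(360°/24) = 309.27 mm²); Taking the union: the regions partially overlap — summed areas 440.49 mm² minus the doubly-counted overlap 49.33 mm² gives 391.16 mm² — area = 391.16 mm². Checking containment: at z = 16.35 the cross-section extends beyond the z = 7.2 cross-section by about 247.64 mm².

part overhangs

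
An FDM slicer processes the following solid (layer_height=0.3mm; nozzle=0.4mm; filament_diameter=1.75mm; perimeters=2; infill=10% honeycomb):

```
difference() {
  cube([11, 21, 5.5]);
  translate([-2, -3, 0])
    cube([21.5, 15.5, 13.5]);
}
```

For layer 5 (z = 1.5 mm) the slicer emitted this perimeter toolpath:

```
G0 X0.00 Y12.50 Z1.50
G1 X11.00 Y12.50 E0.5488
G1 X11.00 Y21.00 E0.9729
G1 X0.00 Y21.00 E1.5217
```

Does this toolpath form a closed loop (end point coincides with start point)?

no

Start point (G0): (0.00, 12.50). End point (last G1): the path does not return to the start — open.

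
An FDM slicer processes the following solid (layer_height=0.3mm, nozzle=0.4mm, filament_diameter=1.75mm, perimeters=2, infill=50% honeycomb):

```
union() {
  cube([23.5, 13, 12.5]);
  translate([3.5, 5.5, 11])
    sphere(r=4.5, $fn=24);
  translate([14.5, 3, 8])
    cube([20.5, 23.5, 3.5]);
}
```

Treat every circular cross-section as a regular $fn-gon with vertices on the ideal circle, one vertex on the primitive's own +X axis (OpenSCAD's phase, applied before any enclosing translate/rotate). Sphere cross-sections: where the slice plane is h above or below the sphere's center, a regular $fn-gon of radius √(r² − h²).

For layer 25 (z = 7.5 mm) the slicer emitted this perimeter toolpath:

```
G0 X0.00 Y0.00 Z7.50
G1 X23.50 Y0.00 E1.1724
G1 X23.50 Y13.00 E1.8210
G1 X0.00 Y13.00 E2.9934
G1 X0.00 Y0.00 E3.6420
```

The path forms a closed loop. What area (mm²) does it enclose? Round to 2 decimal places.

Apply the shoelace formula to the sequence of (X, Y) vertices; enclosed area = 305.50 mm².

305.50 mm²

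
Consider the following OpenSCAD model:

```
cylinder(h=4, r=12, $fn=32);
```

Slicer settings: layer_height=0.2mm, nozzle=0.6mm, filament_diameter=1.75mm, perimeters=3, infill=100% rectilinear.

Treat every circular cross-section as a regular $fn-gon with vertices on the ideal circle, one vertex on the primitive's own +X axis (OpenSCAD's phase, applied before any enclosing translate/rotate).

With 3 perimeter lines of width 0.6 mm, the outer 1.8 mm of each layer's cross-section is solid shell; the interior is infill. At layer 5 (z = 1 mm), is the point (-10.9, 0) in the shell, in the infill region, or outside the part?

At z = 1 mm: the r=12 cylinder gives a regular 32-gon of circumradius 12 (constant along its height). Overall, the cross-section is a single solid region. The nearest boundary edge runs (-11.77, 2.34)→(-12.00, 0.00); distance from the point to it = 1.09 mm. The point is inside the cross-section, 1.09 mm from the nearest boundary — within the 1.8 mm shell band (3 × 0.6).

shell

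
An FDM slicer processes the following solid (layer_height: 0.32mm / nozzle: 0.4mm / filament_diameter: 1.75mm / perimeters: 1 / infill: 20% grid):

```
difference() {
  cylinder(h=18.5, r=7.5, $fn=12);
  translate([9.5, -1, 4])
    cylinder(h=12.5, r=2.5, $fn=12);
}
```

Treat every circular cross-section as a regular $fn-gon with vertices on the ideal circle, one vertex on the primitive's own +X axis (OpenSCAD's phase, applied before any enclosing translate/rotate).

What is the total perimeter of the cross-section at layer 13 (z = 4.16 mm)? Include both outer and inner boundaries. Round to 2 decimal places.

46.62 mm

At z = 4.16 mm: the cylinder: section is a regular 12-gon, circumradius r=7.5 (perimeter = 2·12·7.500·sin(180°/12) = 46.59 mm); the r=2.5 cylinder at (9.5, -1) contributes a regular 12-gon of circumradius 2.5 (perimeter = 2·12·2.500·sin(180°/12) = 15.53 mm); After the difference (first − rest): starting from the r=7.5 cylinder, the r=2.5 cylinder at (9.5, -1) partially overlaps it — only the 0.33 mm² overlap (of its 18.75 mm²) is removed, clipping the outline — boundary = 46.62 mm. Overall, the cross-section is a single solid region. Total boundary length (outer) = 46.62 mm.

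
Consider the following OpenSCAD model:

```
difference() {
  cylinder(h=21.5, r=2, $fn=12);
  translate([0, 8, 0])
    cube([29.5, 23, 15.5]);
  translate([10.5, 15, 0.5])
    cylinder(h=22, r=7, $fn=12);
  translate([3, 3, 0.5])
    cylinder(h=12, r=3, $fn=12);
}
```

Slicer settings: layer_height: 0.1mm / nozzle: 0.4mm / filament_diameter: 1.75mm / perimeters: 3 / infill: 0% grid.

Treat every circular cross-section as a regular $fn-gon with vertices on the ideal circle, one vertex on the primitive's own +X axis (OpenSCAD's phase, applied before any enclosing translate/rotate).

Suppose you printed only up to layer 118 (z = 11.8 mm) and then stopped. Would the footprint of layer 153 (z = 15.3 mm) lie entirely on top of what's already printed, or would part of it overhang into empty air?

part overhangs

Compare the two slices. At z = 11.8: the cylinder: section is a regular 12-gon, circumradius r=2 (area = (12/2)·2.000²·sin(360°/12) = 12.00 mm²); the cube at (0, 8) is present — its section is the full 29.5×23 rectangle (area 678.50 mm²); the r=7 cylinder at (10.5, 15) contributes a regular 12-gon of circumradius 7 (area = (12/2)·7.000²·sin(360°/12) = 147.00 mm²); the r=3 cylinder at (3, 3) gives a regular 12-gon of circumradius 3 (constant along its height) (area = (12/2)·3.000²·sin(360°/12) = 27.00 mm²); After the difference (first − rest): starting from the r=2 cylinder (12.00 mm²), the 29.5×23 cube at (0, 8) misses the remaining region (no effect); the r=7 cylinder at (10.5, 15) misses the remaining region (no effect); the r=3 cylinder at (3, 3) partially overlaps it — only the 1.04 mm² overlap (of its 27.00 mm²) is removed, clipping the outline — area = 10.96 mm². At z = 15.3: the r=2 cylinder gives a regular 12-gon of circumradius 2 (constant along its height) (area = (12/2)·2.000²·sin(360°/12) = 12.00 mm²); the cube at (0, 8) (footprint 29.5×23) is included at this height (area 678.50 mm²); the cylinder at (10.5, 15): section is a regular 12-gon, circumradius r=7 (area = (12/2)·7.000²·sin(360°/12) = 147.00 mm²); the cylinder at (3, 3) is not intersected at this z (z outside [0.5, 12.5]); Taking the first minus the rest: starting from the r=2 cylinder (12.00 mm²), the 29.5×23 cube at (0, 8) misses the remaining region (no effect); the r=7 cylinder at (10.5, 15) misses the remaining region (no effect) — area = 12.00 mm². Checking containment: at z = 15.3 the cross-section extends beyond the z = 11.8 cross-section by about 1.04 mm².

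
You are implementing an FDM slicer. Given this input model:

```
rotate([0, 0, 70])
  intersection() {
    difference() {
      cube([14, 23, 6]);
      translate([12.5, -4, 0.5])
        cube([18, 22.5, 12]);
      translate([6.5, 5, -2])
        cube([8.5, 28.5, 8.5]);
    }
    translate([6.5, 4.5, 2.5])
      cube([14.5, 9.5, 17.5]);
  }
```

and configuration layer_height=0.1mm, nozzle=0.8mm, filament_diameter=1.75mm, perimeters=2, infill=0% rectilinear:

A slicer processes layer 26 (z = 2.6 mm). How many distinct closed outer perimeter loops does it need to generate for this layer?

1

At z = 2.6 mm: the 14×23 cube contributes its full rectangle; the cube at (12.5, -4) is present — its section is the full 18×22.5 rectangle; the cube at (6.5, 5) is present — its section is the full 8.5×28.5 rectangle; Subtracting the remaining from the first: starting from the 14×23 cube, the 18×22.5 cube at (12.5, -4) partially overlaps it — only the 27.75 mm² overlap (of its 405.00 mm²) is removed, clipping the outline; the 8.5×28.5 cube at (6.5, 5) partially overlaps it — only the 114.75 mm² overlap (of its 242.25 mm²) is removed, clipping the outline — 1 connected region; the cube at (6.5, 4.5) is present — its section is the full 14.5×9.5 rectangle; Taking the intersection: the 14.5×9.5 cube at (6.5, 4.5) partially overlaps that combined region; clipping to the common part keeps 3.00 mm² — 1 connected region; (rotated 70° about Z; rotation is an isometry so areas/perimeters/island counts are preserved). The result has 1 disconnected region.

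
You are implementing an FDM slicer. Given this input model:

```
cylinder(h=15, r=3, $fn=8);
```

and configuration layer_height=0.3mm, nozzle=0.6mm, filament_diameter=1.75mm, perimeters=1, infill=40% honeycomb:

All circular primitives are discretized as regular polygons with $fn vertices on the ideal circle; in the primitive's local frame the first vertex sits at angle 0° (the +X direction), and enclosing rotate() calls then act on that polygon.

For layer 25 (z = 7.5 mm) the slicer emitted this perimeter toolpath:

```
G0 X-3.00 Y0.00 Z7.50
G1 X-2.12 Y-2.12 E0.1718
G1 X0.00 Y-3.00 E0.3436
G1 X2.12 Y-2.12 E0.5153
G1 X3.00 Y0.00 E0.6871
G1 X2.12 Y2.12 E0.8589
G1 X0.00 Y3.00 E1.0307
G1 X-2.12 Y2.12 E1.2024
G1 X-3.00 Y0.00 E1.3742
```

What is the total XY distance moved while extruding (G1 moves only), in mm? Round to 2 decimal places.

Sum the Euclidean lengths of each G1 segment: total = 18.36 mm.

18.36 mm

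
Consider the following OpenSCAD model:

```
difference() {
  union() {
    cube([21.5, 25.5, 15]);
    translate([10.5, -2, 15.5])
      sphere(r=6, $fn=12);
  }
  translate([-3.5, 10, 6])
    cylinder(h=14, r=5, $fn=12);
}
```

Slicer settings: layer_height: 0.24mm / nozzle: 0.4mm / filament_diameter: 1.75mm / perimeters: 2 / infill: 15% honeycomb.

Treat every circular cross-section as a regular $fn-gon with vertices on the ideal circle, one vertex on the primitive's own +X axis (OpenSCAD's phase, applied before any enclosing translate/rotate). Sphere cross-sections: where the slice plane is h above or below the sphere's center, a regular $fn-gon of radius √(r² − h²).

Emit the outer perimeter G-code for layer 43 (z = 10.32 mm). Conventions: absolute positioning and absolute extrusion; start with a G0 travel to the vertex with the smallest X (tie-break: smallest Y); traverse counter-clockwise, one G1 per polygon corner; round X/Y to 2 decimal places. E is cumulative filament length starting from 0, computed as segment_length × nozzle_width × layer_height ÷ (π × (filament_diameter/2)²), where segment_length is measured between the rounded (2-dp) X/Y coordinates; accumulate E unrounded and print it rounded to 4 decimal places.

G0 X0.00 Y0.00 Z10.32
G1 X8.36 Y0.00 E0.3337
G1 X7.88 Y-0.49 E0.3610
G1 X7.47 Y-2.00 E0.4235
G1 X7.88 Y-3.51 E0.4859
G1 X8.99 Y-4.62 E0.5486
G1 X10.50 Y-5.03 E0.6110
G1 X12.01 Y-4.62 E0.6735
G1 X13.12 Y-3.51 E0.7361
G1 X13.53 Y-2.00 E0.7986
G1 X13.12 Y-0.49 E0.8610
G1 X12.64 Y0.00 E0.8884
G1 X21.50 Y0.00 E1.2420
G1 X21.50 Y25.50 E2.2598
G1 X0.00 Y25.50 E3.1179
G1 X0.00 Y13.33 E3.6036
G1 X0.83 Y12.50 E3.6505
G1 X1.50 Y10.00 E3.7538
G1 X0.83 Y7.50 E3.8571
G1 X0.00 Y6.67 E3.9039
G1 X0.00 Y0.00 E4.1702

At z = 10.32 mm: the 21.5×25.5 cube contributes its full rectangle; the r=6 sphere at (10.5, -2) slices to a regular 12-gon of circumradius 3.028 (√(r²−h²) with h=5.18 from center); Merging all regions: the regions partially overlap (shared area 2.88 mm²), so overlapping operands fuse into one piece — 1 connected region; the r=5 cylinder at (-3.5, 10) contributes a regular 12-gon of circumradius 5; After the difference (first − rest): starting from that combined region, the r=5 cylinder at (-3.5, 10) partially overlaps it — only the 6.51 mm² overlap (of its 75.00 mm²) is removed, clipping the outline — 1 connected region. The outline is a single polygon with 20 vertices. Extrusion per mm of travel: 0.4 × 0.24 / (π × 0.875²) = 0.039912. Accumulating E over each segment gives final E = 4.1702.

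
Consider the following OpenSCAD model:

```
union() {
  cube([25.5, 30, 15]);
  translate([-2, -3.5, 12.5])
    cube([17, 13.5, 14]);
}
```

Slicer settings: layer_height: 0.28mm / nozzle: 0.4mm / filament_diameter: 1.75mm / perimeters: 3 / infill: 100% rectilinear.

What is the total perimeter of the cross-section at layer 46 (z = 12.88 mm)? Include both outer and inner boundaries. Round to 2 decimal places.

122.00 mm

At z = 12.88 mm: the 25.5×30 cube contributes its full rectangle (perimeter 111.00 mm); the cube at (-2, -3.5) (footprint 17×13.5) is included at this height (perimeter 61.00 mm); Taking the union: the regions partially overlap (shared area 150.00 mm²), so the edge portions inside another operand are dropped and the merged outline is re-measured after clipping — boundary = 122.00 mm. Overall, the cross-section is a single solid region. Total boundary length (outer) = 122.00 mm.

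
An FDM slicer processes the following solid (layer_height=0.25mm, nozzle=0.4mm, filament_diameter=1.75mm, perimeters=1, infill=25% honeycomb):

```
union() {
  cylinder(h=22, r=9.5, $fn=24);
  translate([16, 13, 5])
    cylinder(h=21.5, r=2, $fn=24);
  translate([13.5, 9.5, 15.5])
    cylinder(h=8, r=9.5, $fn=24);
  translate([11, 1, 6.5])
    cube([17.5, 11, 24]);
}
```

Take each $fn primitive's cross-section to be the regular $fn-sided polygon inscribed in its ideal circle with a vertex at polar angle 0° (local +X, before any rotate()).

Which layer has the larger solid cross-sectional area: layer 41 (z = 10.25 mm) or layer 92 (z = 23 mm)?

Layer 41 (z = 10.25): the r=9.5 cylinder gives a regular 24-gon of circumradius 9.5 (constant along its height) (area = (24/2)·9.500²·sin(360°/24) = 280.30 mm²); the r=2 cylinder at (16, 13) gives a regular 24-gon of circumradius 2 (constant along its height) (area = (24/2)·2.000²·sin(360°/24) = 12.42 mm²); the cylinder at (13.5, 9.5) is not intersected at this z (z outside [15.5, 23.5]); the 17.5×11 cube at (11, 1) contributes its full rectangle (area 192.50 mm²); Combining (union): the regions partially overlap — summed areas 485.22 mm² minus the doubly-counted overlap 2.41 mm² gives 482.82 mm² — area = 482.82 mm². So its area = 482.82 mm². Layer 92 (z = 23): the cylinder is absent (z outside [0, 22]); the r=2 cylinder at (16, 13) contributes a regular 24-gon of circumradius 2 (area = (24/2)·2.000²·sin(360°/24) = 12.42 mm²); the cylinder at (13.5, 9.5): section is a regular 24-gon, circumradius r=9.5 (area = (24/2)·9.500²·sin(360°/24) = 280.30 mm²); the cube at (11, 1) is present — its section is the full 17.5×11 rectangle (area 192.50 mm²); Combining (union): the regions partially overlap — summed areas 485.22 mm² minus the doubly-counted overlap 130.72 mm² gives 354.50 mm² — area = 354.50 mm². So its area = 354.50 mm². Layer 41 is larger (482.82 vs 354.50 mm²).

layer 41 (z = 10.25 mm)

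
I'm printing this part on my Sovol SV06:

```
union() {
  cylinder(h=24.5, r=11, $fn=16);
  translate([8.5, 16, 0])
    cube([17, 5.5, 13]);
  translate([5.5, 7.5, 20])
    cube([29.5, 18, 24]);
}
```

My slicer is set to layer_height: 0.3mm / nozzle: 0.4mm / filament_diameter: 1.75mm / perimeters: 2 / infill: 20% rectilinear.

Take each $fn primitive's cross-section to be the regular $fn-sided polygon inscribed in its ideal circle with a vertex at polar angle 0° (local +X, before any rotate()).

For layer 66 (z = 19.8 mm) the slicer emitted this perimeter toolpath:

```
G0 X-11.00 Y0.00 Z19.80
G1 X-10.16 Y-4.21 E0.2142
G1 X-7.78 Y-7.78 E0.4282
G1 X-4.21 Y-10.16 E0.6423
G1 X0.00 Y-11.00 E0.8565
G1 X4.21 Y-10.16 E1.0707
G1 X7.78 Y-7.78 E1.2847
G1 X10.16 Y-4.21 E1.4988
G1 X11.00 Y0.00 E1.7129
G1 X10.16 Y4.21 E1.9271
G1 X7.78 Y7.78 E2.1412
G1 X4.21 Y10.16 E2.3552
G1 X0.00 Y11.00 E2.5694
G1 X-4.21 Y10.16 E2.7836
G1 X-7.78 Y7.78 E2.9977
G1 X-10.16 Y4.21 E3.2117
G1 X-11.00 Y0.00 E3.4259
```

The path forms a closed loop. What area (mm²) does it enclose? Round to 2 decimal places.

370.40 mm²

Apply the shoelace formula to the sequence of (X, Y) vertices; enclosed area = 370.40 mm².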